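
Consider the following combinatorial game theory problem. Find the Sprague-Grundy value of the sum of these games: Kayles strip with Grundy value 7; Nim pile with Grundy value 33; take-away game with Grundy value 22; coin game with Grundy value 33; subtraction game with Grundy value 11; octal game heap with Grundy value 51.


By the Sprague-Grundy theorem, the Grundy value of a sum of games is the XOR of individual Grundy values.
Kayles strip: Grundy value = 7. Running XOR: 0 XOR 7 = 7
Nim pile: Grundy value = 33. Running XOR: 7 XOR 33 = 38
take-away game: Grundy value = 22. Running XOR: 38 XOR 22 = 48
coin game: Grundy value = 33. Running XOR: 48 XOR 33 = 17
subtraction game: Grundy value = 11. Running XOR: 17 XOR 11 = 26
octal game heap: Grundy value = 51. Running XOR: 26 XOR 51 = 41
The combined Grundy value is 41.

41


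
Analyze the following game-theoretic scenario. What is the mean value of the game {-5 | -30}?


Game = {-5 | -30}, a switch {a | b} with numbers a > b.
Its thermograph has left wall a - t and right wall b + t, which meet at t = (a - b)/2, where both equal (a + b)/2. So the mast (mean value) is at (a + b)/2.
Mean = (-5 + (-30))/2 = -35/2 = -35/2

-35/2


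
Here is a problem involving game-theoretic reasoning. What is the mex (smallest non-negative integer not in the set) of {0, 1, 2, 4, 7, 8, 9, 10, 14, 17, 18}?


Set = {0, 1, 2, 4, 7, 8, 9, 10, 14, 17, 18}
0 is in the set.
1 is in the set.
2 is in the set.
3 is NOT in the set. This is the mex.
mex = 3

3


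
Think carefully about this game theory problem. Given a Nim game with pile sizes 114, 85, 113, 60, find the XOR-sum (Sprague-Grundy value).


We need the XOR (exclusive or) of all pile sizes.
After XOR-ing pile 1 (size 114): 0 XOR 114 = 114
After XOR-ing pile 2 (size 85): 114 XOR 85 = 39
After XOR-ing pile 3 (size 113): 39 XOR 113 = 86
After XOR-ing pile 4 (size 60): 86 XOR 60 = 106
The Nim-value of this position is 106.

106


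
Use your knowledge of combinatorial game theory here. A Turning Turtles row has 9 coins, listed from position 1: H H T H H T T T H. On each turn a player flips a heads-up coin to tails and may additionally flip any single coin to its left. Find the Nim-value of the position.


Coins: H H T H H T T T H
Key fact: a single head at position k behaves exactly like a Nim heap of size k (turning it to T and optionally flipping a coin at j < k corresponds to moving the heap from k to j, or to 0), and heads combine as a disjunctive sum (two heads at the same place would cancel, matching j XOR j = 0). So the Nim-value is the XOR of the 1-indexed positions of the heads.
Face-up positions (1-indexed): [1, 2, 4, 5, 9]
XOR 0 with 1: 0 XOR 1 = 1
XOR 1 with 2: 1 XOR 2 = 3
XOR 3 with 4: 3 XOR 4 = 7
XOR 7 with 5: 7 XOR 5 = 2
XOR 2 with 9: 2 XOR 9 = 11
Nim-value = 11

11


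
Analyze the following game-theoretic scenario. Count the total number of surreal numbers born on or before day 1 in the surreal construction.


Day 0: {|} = 0 is born. Count = 1.
Day n: the number of surreal numbers born by day n is 2^(n+1) - 1.
By day 0: 2^1 - 1 = 1
By day 1: 2^2 - 1 = 3
By day 1: 3 surreal numbers.

3


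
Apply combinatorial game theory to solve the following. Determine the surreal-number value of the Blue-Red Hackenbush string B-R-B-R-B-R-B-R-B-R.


Edges (from ground): B-R-B-R-B-R-B-R-B-R
By Berlekamp's sign-expansion rule, a Blue-Red Hackenbush stalk has the value of the surreal number whose sign sequence is the edge sequence with B -> + and R -> -.
Sign sequence: +-+-+-+-+-
Trace the sign expansion in the surreal number tree, starting from 0:
Edge 1: B (sign +) -> bounds (0, +inf), value = 1
Edge 2: R (sign -) -> bounds (0, 1), value = 1/2
Edge 3: B (sign +) -> bounds (1/2, 1), value = 3/4
Edge 4: R (sign -) -> bounds (1/2, 3/4), value = 5/8
Edge 5: B (sign +) -> bounds (5/8, 3/4), value = 11/16
Edge 6: R (sign -) -> bounds (5/8, 11/16), value = 21/32
Edge 7: B (sign +) -> bounds (21/32, 11/16), value = 43/64
Edge 8: R (sign -) -> bounds (21/32, 43/64), value = 85/128
Edge 9: B (sign +) -> bounds (85/128, 43/64), value = 171/256
Edge 10: R (sign -) -> bounds (85/128, 171/256), value = 341/512
Game value = 341/512

341/512


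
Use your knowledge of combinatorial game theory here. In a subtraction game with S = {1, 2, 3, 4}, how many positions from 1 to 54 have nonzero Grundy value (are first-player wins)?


Subtraction set S = {1, 2, 3, 4}, so G(n) = n mod 5.
G(n) = 0 when n is a multiple of 5.
Multiples of 5 in [1, 54]: 10
N-positions (nonzero Grundy) = 54 - 10 = 44

44


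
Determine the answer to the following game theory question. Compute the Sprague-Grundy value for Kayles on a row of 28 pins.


Kayles: a move removes 1 or 2 adjacent pins from a contiguous row.
Removing pins from a row of k leaves two independent rows (a, b) with a + b = k - 1 (one pin) or a + b = k - 2 (two pins); an end removal gives a = 0.
By Sprague-Grundy, G(k) = mex{ G(a) XOR G(b) } over all these splits. G(0) = 0.
G(1): splits (0,0):0^0=0 -> mex({0}) = 1
G(2): splits (0,1):0^1=1 (0,0):0^0=0 -> mex({0, 1}) = 2
G(3): splits (0,2):0^2=2 (1,1):1^1=0 (0,1):0^1=1 -> mex({0, 1, 2}) = 3
G(4): splits (0,3):0^3=3 (1,2):1^2=3 (0,2):0^2=2 (1,1):1^1=0 -> mex({0, 2, 3}) = 1
G(5): splits (0,4):0^1=1 (1,3):1^3=2 (2,2):2^2=0 (0,3):0^3=3 (1,2):1^2=3 -> mex({0, 1, 2, 3}) = 4
G(6) = mex({0, 1, 2, 4}) = 3
G(7) = mex({0, 1, 3, 4, 5}) = 2
G(8) = mex({0, 2, 3, 5, 6}) = 1
G(9) = mex({0, 1, 2, 3, 6, 7}) = 4
G(10) = mex({0, 1, 3, 4, 5, 7}) = 2
G(11) = mex({0, 1, 2, 3, 4, 5}) = 6
G(12) = mex({0, 1, 2, 3, 5, 6, 7}) = 4
G(13) = mex({0, 2, 3, 4, 6, 7}) = 1
G(14) = mex({0, 1, 4, 5, 6, 7}) = 2
G(15) = mex({0, 1, 2, 3, 4, 5, 6}) = 7
G(16) = mex({0, 2, 3, 5, 6, 7}) = 1
G(17) = mex({0, 1, 2, 3, 5, 6, 7}) = 4
G(18) = mex({0, 1, 2, 4, 5, 6}) = 3
G(19) = mex({0, 1, 3, 4, 5, 7}) = 2
G(20) = mex({0, 2, 3, 4, 5, 6, 7}) = 1
G(21) = mex({0, 1, 2, 3, 5, 6, 7}) = 4
G(22) = mex({0, 1, 2, 3, 4, 5, 7}) = 6
G(23) = mex({0, 1, 2, 3, 4, 5, 6}) = 7
G(24) = mex({0, 1, 2, 3, 5, 6, 7}) = 4
G(25) = mex({0, 2, 3, 4, 6, 7}) = 1
G(26) = mex({0, 1, 3, 4, 5, 6, 7}) = 2
G(27) = mex({0, 1, 2, 3, 4, 5, 6, 7}) = 8
G(28) = mex({0, 1, 2, 3, 4, 6, 7, 8}) = 5
Therefore G(28) = 5.

5


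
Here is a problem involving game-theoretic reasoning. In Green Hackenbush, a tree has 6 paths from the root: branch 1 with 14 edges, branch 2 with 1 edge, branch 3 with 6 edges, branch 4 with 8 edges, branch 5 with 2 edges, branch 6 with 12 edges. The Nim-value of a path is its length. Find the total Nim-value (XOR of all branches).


The tree has 6 branches from the ground vertex.
In Green Hackenbush, the Nim-value of a simple path of length k is k.
Branch 1: length 14, Nim-value = 14
Branch 2: length 1, Nim-value = 1
Branch 3: length 6, Nim-value = 6
Branch 4: length 8, Nim-value = 8
Branch 5: length 2, Nim-value = 2
Branch 6: length 12, Nim-value = 12
Total Nim-value = XOR of all branch values:
0 XOR 14 = 14
14 XOR 1 = 15
15 XOR 6 = 9
9 XOR 8 = 1
1 XOR 2 = 3
3 XOR 12 = 15
Nim-value of the tree = 15

15


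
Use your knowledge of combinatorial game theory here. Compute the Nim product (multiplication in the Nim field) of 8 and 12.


Nim multiplication is bilinear over XOR: (u XOR v) * w = (u*w) XOR (v*w).
So we split each operand into its bit components and XOR the pairwise Nim products.
8 = 8 (as XOR of powers of 2).
12 = 4 + 8 (as XOR of powers of 2).
Using the standard Nim-product table on single bits:
  2*2 = 3,   2*4 = 8,   2*8 = 12,
  4*4 = 6,   4*8 = 11,  8*8 = 13,
and  1*x = x (identity), k*l = l*k (commutative).
Pairwise Nim products:
  8 * 4 = 11
  8 * 8 = 13
XOR them: 11 XOR 13 = 6.
Result: 8 * 12 = 6 (in Nim).

6


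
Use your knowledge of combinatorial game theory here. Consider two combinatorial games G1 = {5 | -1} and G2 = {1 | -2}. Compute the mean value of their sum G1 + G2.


G1 = {5 | -1}, G2 = {1 | -2}
Each is a switch {a | b} with numbers a > b; its mean value is (a + b)/2, and mean value is additive over game sums: m(G1 + G2) = m(G1) + m(G2).
Mean of G1 = (5 + (-1))/2 = 4/2 = 2
Mean of G2 = (1 + (-2))/2 = -1/2 = -1/2
Mean of G1 + G2 = 2 + -1/2 = 3/2

3/2


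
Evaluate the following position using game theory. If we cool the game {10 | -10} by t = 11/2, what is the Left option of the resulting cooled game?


Original game: {10 | -10} (a switch {a | b} with a > b).
Cooling by t (for t below the temperature (a - b)/2 = 10) taxes each move by t: {a | b} cooled by t is {a - t | b + t}.
Cooling amount: t = 11/2
Cooled Left option: 10 - 11/2 = 9/2
Cooled Right option: -10 + 11/2 = -9/2
Cooled game: {9/2 | -9/2}
Left option = 9/2

9/2


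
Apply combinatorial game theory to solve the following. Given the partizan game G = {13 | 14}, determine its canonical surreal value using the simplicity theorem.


Left options: {13}, max = 13
Right options: {14}, min = 14
All options are numbers and max(Left) < min(Right), so by the simplicity theorem the value is the simplest (earliest-born) number strictly between 13 and 14.
No integer lies strictly between 13 and 14, so the value is the dyadic rational m/2^k in the interval with the smallest k (then m odd); search k = 1, 2, ...:
Denominator 2: 27/2 lies strictly between 13 and 14 -- found.
The simplest number in the interval is 27/2.
Game value = 27/2

27/2


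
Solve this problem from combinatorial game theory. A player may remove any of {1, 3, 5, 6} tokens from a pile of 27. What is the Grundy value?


The subtraction set is S = {1, 3, 5, 6}.
G(k) = mex{ G(k - s) : s in S, s <= k }. We compute iteratively: G(0) = 0.
G(1) = mex({0}) = 1
G(2) = mex({1}) = 0
G(3) = mex({0}) = 1
G(4) = mex({1}) = 0
G(5) = mex({0}) = 1
G(6) = mex({0, 1}) = 2
G(7) = mex({0, 1, 2}) = 3
G(8) = mex({0, 1, 3}) = 2
G(9) = mex({0, 1, 2}) = 3
G(10) = mex({0, 1, 3}) = 2
G(11) = mex({1, 2}) = 0
G(12) = mex({0, 2, 3}) = 1
G(13) = mex({1, 2, 3}) = 0
G(14) = mex({0, 2, 3}) = 1
G(15) = mex({1, 2, 3}) = 0
G(16) = mex({0, 2}) = 1
Observe that G(11)..G(16) = 0, 1, 0, 1, 0, 1 repeats G(0)..G(5) = 0, 1, 0, 1, 0, 1.
For k >= max(S) = 6, G(k) is determined by the previous 6 values G(k-6)..G(k-1); a window of 6 consecutive values has recurred shifted by 11, so by induction G(k + 11) = G(k) for all k >= 0: the sequence is periodic from the start with period 11.
One period: G(0..10) = 0, 1, 0, 1, 0, 1, 2, 3, 2, 3, 2.
27 mod 11 = 5, so G(27) = G(5) = 1.

1


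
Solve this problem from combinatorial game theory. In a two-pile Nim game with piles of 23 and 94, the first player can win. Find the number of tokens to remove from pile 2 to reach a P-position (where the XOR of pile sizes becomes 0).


Piles: 23 and 94
Current XOR: 23 XOR 94 = 73 (non-zero, so this is an N-position).
To make the XOR zero, we need to find a move that balances the piles.
For pile 2 (size 94): target = 94 XOR 73 = 23
We reduce pile 2 from 94 to 23.
Tokens removed: 94 - 23 = 71
Verification: 23 XOR 23 = 0

71


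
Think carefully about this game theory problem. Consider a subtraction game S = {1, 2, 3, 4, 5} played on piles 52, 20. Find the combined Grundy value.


Subtraction set: {1, 2, 3, 4, 5}
For this subtraction set, G(n) = n mod 6 (period = max + 1 = 6).
Pile 1 (size 52): G(52) = 52 mod 6 = 4
Pile 2 (size 20): G(20) = 20 mod 6 = 2
Total Grundy value = XOR of all: 4 XOR 2 = 6

6


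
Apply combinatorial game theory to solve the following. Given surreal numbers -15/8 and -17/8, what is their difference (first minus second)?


x = -15/8, y = -17/8
Converting to common denominator: 8
x = -15/8, y = -17/8
x - y = -15/8 - -17/8 = 1/4

1/4


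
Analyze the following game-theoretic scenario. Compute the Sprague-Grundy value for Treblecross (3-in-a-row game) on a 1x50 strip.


Treblecross: place X on empty cells; 3-in-a-row wins.
Playing within two cells of an existing X lets the opponent win at once, so sensible play treats the cells i-2..i+2 around each X as dead. The player left with no safe cell loses, so this is a normal-play take-away game on strips of safe cells.
Placing X at cell i (0-indexed) of a strip of k safe cells leaves independent strips of sizes max(0, i-2) and max(0, k-i-3). Hence G(k) = mex{ G(max(0,i-2)) XOR G(max(0,k-i-3)) : 0 <= i < k }, with G(0) = 0.
G(1): splits (0,0):0^0=0 -> mex({0}) = 1
G(2): splits (0,0):0^0=0 -> mex({0}) = 1
G(3): splits (0,0):0^0=0 -> mex({0}) = 1
G(4): splits (0,1):0^1=1 (0,0):0^0=0 -> mex({0, 1}) = 2
G(5): splits (0,2):0^1=1 (0,1):0^1=1 (0,0):0^0=0 -> mex({0, 1}) = 2
G(6) = mex({1}) = 0
G(7) = mex({0, 1, 2}) = 3
G(8) = mex({0, 1, 2}) = 3
G(9) = mex({0, 2}) = 1
G(10) = mex({0, 2, 3}) = 1
G(11) = mex({0, 3}) = 1
G(12) = mex({1, 3}) = 0
G(13) = mex({0, 1, 2, 3}) = 4
G(14) = mex({0, 1, 2}) = 3
G(15) = mex({0, 1, 2}) = 3
G(16) = mex({0, 1, 2, 4}) = 3
G(17) = mex({0, 1, 3, 4}) = 2
G(18) = mex({0, 1, 3, 4}) = 2
G(19) = mex({0, 1, 3, 5}) = 2
G(20) = mex({0, 1, 2, 3, 5}) = 4
G(21) = mex({0, 1, 2, 3, 5}) = 4
G(22) = mex({1, 2, 6}) = 0
G(23) = mex({0, 1, 2, 3, 4, 6}) = 5
G(24) = mex({0, 1, 2, 3, 4}) = 5
G(25) = mex({0, 1, 3, 4, 7}) = 2
G(26) = mex({0, 1, 3, 4, 5, 7}) = 2
G(27) = mex({0, 1, 3, 5}) = 2
G(28) = mex({0, 1, 2, 5}) = 3
G(29) = mex({0, 1, 2, 4, 5, 6}) = 3
G(30) = mex({1, 2, 4, 6}) = 0
G(31) = mex({0, 1, 2, 3, 4, 6}) = 5
G(32) = mex({1, 2, 3, 4, 7}) = 0
G(33) = mex({0, 3, 7}) = 1
G(34) = mex({0, 2, 3, 5, 7}) = 1
G(35) = mex({0, 2, 3, 5, 6}) = 1
G(36) = mex({0, 1, 2, 5, 6}) = 3
G(37) = mex({0, 1, 2, 4, 5, 6}) = 3
G(38) = mex({0, 1, 2, 4}) = 3
G(39) = mex({0, 1, 2, 3, 4, 7}) = 5
G(40) = mex({0, 1, 2, 3, 4, 5, 7}) = 6
G(41) = mex({0, 1, 2, 3, 5, 7}) = 4
G(42) = mex({0, 1, 2, 3, 5, 6, 7}) = 4
G(43) = mex({0, 2, 3, 5, 6}) = 1
G(44) = mex({1, 2, 3, 4, 5, 6}) = 0
G(45) = mex({0, 1, 2, 3, 4, 6, 7}) = 5
G(46) = mex({0, 1, 2, 3, 4, 7}) = 5
G(47) = mex({0, 1, 2, 3, 4, 5, 7}) = 6
G(48) = mex({0, 1, 2, 3, 4, 5, 7}) = 6
G(49) = mex({0, 1, 3, 4, 5, 7}) = 2
G(50) = mex({0, 1, 2, 3, 4, 5, 6}) = 7
Therefore G(50) = 7.

7


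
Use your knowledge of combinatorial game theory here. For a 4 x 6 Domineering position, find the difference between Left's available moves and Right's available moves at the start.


Board is 4 x 6 (rows x cols).
Left (vertical) placements: (rows-1) * cols = 3 * 6 = 18
Right (horizontal) placements: rows * (cols-1) = 4 * 5 = 20
Advantage = Left - Right = 18 - 20 = -2

-2


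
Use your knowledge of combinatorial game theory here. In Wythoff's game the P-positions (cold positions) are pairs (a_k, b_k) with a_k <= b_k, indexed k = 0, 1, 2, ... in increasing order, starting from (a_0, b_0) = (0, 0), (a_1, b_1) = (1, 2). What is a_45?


By Wythoff's theorem, a_k = floor(k * phi) and b_k = floor(k * phi^2) = a_k + k, where phi = (1 + sqrt(5))/2 is the golden ratio.
phi = (1 + sqrt(5))/2 = 1.618034
k = 45
k * phi = 45 * 1.618034 = 72.811529
a_45 = floor(k * phi) = 72

72


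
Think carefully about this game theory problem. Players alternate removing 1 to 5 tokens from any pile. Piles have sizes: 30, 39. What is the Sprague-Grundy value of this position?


Subtraction set: {1, 2, 3, 4, 5}
For this subtraction set, G(n) = n mod 6 (period = max + 1 = 6).
Pile 1 (size 30): G(30) = 30 mod 6 = 0
Pile 2 (size 39): G(39) = 39 mod 6 = 3
Total Grundy value = XOR of all: 0 XOR 3 = 3

3


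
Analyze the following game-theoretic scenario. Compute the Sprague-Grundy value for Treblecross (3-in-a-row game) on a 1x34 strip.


Treblecross: place X on empty cells; 3-in-a-row wins.
Playing within two cells of an existing X lets the opponent win at once, so sensible play treats the cells i-2..i+2 around each X as dead. The player left with no safe cell loses, so this is a normal-play take-away game on strips of safe cells.
Placing X at cell i (0-indexed) of a strip of k safe cells leaves independent strips of sizes max(0, i-2) and max(0, k-i-3). Hence G(k) = mex{ G(max(0,i-2)) XOR G(max(0,k-i-3)) : 0 <= i < k }, with G(0) = 0.
G(1): splits (0,0):0^0=0 -> mex({0}) = 1
G(2): splits (0,0):0^0=0 -> mex({0}) = 1
G(3): splits (0,0):0^0=0 -> mex({0}) = 1
G(4): splits (0,1):0^1=1 (0,0):0^0=0 -> mex({0, 1}) = 2
G(5): splits (0,2):0^1=1 (0,1):0^1=1 (0,0):0^0=0 -> mex({0, 1}) = 2
G(6) = mex({1}) = 0
G(7) = mex({0, 1, 2}) = 3
G(8) = mex({0, 1, 2}) = 3
G(9) = mex({0, 2}) = 1
G(10) = mex({0, 2, 3}) = 1
G(11) = mex({0, 3}) = 1
G(12) = mex({1, 3}) = 0
G(13) = mex({0, 1, 2, 3}) = 4
G(14) = mex({0, 1, 2}) = 3
G(15) = mex({0, 1, 2}) = 3
G(16) = mex({0, 1, 2, 4}) = 3
G(17) = mex({0, 1, 3, 4}) = 2
G(18) = mex({0, 1, 3, 4}) = 2
G(19) = mex({0, 1, 3, 5}) = 2
G(20) = mex({0, 1, 2, 3, 5}) = 4
G(21) = mex({0, 1, 2, 3, 5}) = 4
G(22) = mex({1, 2, 6}) = 0
G(23) = mex({0, 1, 2, 3, 4, 6}) = 5
G(24) = mex({0, 1, 2, 3, 4}) = 5
G(25) = mex({0, 1, 3, 4, 7}) = 2
G(26) = mex({0, 1, 3, 4, 5, 7}) = 2
G(27) = mex({0, 1, 3, 5}) = 2
G(28) = mex({0, 1, 2, 5}) = 3
G(29) = mex({0, 1, 2, 4, 5, 6}) = 3
G(30) = mex({1, 2, 4, 6}) = 0
G(31) = mex({0, 1, 2, 3, 4, 6}) = 5
G(32) = mex({1, 2, 3, 4, 7}) = 0
G(33) = mex({0, 3, 7}) = 1
G(34) = mex({0, 2, 3, 5, 7}) = 1
Therefore G(34) = 1.

1


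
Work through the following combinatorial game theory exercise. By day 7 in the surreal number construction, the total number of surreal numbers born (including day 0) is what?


Day 0: {|} = 0 is born. Count = 1.
Day n: the number of surreal numbers born by day n is 2^(n+1) - 1.
By day 0: 2^1 - 1 = 1
By day 1: 2^2 - 1 = 3
By day 2: 2^3 - 1 = 7
By day 3: 2^4 - 1 = 15
By day 4: 2^5 - 1 = 31
By day 5: 2^6 - 1 = 63
By day 6: 2^7 - 1 = 127
By day 7: 2^8 - 1 = 255
By day 7: 255 surreal numbers.

255


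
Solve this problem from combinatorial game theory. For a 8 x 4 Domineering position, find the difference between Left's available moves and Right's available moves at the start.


Board is 8 x 4 (rows x cols).
Left (vertical) placements: (rows-1) * cols = 7 * 4 = 28
Right (horizontal) placements: rows * (cols-1) = 8 * 3 = 24
Advantage = Left - Right = 28 - 24 = 4

4


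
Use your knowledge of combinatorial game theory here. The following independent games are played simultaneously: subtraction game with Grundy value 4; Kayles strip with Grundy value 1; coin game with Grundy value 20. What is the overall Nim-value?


By the Sprague-Grundy theorem, the Grundy value of a sum of games is the XOR of individual Grundy values.
subtraction game: Grundy value = 4. Running XOR: 0 XOR 4 = 4
Kayles strip: Grundy value = 1. Running XOR: 4 XOR 1 = 5
coin game: Grundy value = 20. Running XOR: 5 XOR 20 = 17
The combined Grundy value is 17.

17


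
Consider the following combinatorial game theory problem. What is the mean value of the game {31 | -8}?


Game = {31 | -8}, a switch {a | b} with numbers a > b.
Its thermograph has left wall a - t and right wall b + t, which meet at t = (a - b)/2, where both equal (a + b)/2. So the mast (mean value) is at (a + b)/2.
Mean = (31 + (-8))/2 = 23/2 = 23/2

23/2


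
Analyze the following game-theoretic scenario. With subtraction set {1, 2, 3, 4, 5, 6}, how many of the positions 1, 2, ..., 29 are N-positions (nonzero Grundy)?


Subtraction set S = {1, 2, 3, 4, 5, 6}, so G(n) = n mod 7.
G(n) = 0 when n is a multiple of 7.
Multiples of 7 in [1, 29]: 4
N-positions (nonzero Grundy) = 29 - 4 = 25

25


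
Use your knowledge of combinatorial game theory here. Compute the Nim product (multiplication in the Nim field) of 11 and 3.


Nim multiplication is bilinear over XOR: (u XOR v) * w = (u*w) XOR (v*w).
So we split each operand into its bit components and XOR the pairwise Nim products.
11 = 1 + 2 + 8 (as XOR of powers of 2).
3 = 1 + 2 (as XOR of powers of 2).
Using the standard Nim-product table on single bits:
  2*2 = 3,   2*4 = 8,   2*8 = 12,
  4*4 = 6,   4*8 = 11,  8*8 = 13,
and  1*x = x (identity), k*l = l*k (commutative).
Pairwise Nim products:
  1 * 1 = 1
  1 * 2 = 2
  2 * 1 = 2
  2 * 2 = 3
  8 * 1 = 8
  8 * 2 = 12
XOR them: 1 XOR 2 XOR 2 XOR 3 XOR 8 XOR 12 = 6.
Result: 11 * 3 = 6 (in Nim).

6


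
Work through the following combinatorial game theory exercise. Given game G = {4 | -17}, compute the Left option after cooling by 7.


Original game: {4 | -17} (a switch {a | b} with a > b).
Cooling by t (for t below the temperature (a - b)/2 = 21/2) taxes each move by t: {a | b} cooled by t is {a - t | b + t}.
Cooling amount: t = 7
Cooled Left option: 4 - 7 = -3
Cooled Right option: -17 + 7 = -10
Cooled game: {-3 | -10}
Left option = -3

-3


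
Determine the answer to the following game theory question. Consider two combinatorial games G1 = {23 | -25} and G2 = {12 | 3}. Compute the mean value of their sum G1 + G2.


G1 = {23 | -25}, G2 = {12 | 3}
Each is a switch {a | b} with numbers a > b; its mean value is (a + b)/2, and mean value is additive over game sums: m(G1 + G2) = m(G1) + m(G2).
Mean of G1 = (23 + (-25))/2 = -2/2 = -1
Mean of G2 = (12 + (3))/2 = 15/2 = 15/2
Mean of G1 + G2 = -1 + 15/2 = 13/2

13/2


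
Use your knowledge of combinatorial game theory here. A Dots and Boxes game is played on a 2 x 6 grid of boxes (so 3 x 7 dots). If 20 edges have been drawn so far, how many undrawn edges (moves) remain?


Grid: 2 x 6 boxes, i.e. 3 rows and 7 columns of dots.
Horizontal edges: (rows + 1) * cols = 3 * 6 = 18
Vertical edges: rows * (cols + 1) = 2 * 7 = 14
Total edges: 18 + 14 = 32
Edges drawn: 20
Remaining: 32 - 20 = 12

12


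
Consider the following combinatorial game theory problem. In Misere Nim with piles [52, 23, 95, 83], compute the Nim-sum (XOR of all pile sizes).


We need the XOR (exclusive or) of all pile sizes.
After XOR-ing pile 1 (size 52): 0 XOR 52 = 52
After XOR-ing pile 2 (size 23): 52 XOR 23 = 35
After XOR-ing pile 3 (size 95): 35 XOR 95 = 124
After XOR-ing pile 4 (size 83): 124 XOR 83 = 47
The Nim-value of this position is 47.

47


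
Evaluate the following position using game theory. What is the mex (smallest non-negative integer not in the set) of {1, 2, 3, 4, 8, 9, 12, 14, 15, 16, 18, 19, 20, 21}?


Set = {1, 2, 3, 4, 8, 9, 12, 14, 15, 16, 18, 19, 20, 21}
0 is NOT in the set. This is the mex.
mex = 0

0


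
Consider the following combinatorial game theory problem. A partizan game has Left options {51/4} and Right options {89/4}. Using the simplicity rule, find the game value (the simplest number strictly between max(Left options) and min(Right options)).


Left options: {51/4}, max = 51/4
Right options: {89/4}, min = 89/4
All options are numbers and max(Left) < min(Right), so by the simplicity theorem the value is the simplest (earliest-born) number strictly between 51/4 and 89/4.
Integers 13 through 22 all lie strictly between 51/4 and 89/4.
Among integers, the simplest (lowest birthday = smallest |n|; 0 is born on day 0, +-n on day n) is 13.
No non-integer in the interval can be simpler: if x is a non-integer in the interval, then floor(x) or ceil(x) also lies in the interval (the interval contains an integer), and both are proper prefixes of x's sign expansion, i.e. born earlier. So the game value is 13.
Game value = 13

13


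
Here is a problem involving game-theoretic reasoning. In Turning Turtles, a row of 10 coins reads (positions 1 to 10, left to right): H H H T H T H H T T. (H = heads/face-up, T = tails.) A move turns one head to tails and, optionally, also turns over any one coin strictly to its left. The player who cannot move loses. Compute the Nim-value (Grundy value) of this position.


Coins: H H H T H T H H T T
Key fact: a single head at position k behaves exactly like a Nim heap of size k (turning it to T and optionally flipping a coin at j < k corresponds to moving the heap from k to j, or to 0), and heads combine as a disjunctive sum (two heads at the same place would cancel, matching j XOR j = 0). So the Nim-value is the XOR of the 1-indexed positions of the heads.
Face-up positions (1-indexed): [1, 2, 3, 5, 7, 8]
XOR 0 with 1: 0 XOR 1 = 1
XOR 1 with 2: 1 XOR 2 = 3
XOR 3 with 3: 3 XOR 3 = 0
XOR 0 with 5: 0 XOR 5 = 5
XOR 5 with 7: 5 XOR 7 = 2
XOR 2 with 8: 2 XOR 8 = 10
Nim-value = 10

10


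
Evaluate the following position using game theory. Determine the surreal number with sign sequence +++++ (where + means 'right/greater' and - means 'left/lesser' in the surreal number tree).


Sign expansion: +++++
Rule: track bounds (lo, hi), initially (-inf, +inf). On '+', the current value becomes lo and we move to the simplest number in (value, hi): value + 1 if hi = +inf, otherwise the midpoint (value + hi)/2. On '-', the current value becomes hi and we move to value - 1 if lo = -inf, otherwise the midpoint (lo + value)/2.
Start at 0.
Step 1: sign = +, move right. Bounds: (0, +inf). Value = 1
Step 2: sign = +, move right. Bounds: (1, +inf). Value = 2
Step 3: sign = +, move right. Bounds: (2, +inf). Value = 3
Step 4: sign = +, move right. Bounds: (3, +inf). Value = 4
Step 5: sign = +, move right. Bounds: (4, +inf). Value = 5
The surreal number with sign expansion +++++ is 5.

5


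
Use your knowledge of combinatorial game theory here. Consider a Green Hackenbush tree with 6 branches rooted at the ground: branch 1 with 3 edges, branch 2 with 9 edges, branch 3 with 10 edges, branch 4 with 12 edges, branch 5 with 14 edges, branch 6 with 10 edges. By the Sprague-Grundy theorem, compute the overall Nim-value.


The tree has 6 branches from the ground vertex.
In Green Hackenbush, the Nim-value of a simple path of length k is k.
Branch 1: length 3, Nim-value = 3
Branch 2: length 9, Nim-value = 9
Branch 3: length 10, Nim-value = 10
Branch 4: length 12, Nim-value = 12
Branch 5: length 14, Nim-value = 14
Branch 6: length 10, Nim-value = 10
Total Nim-value = XOR of all branch values:
0 XOR 3 = 3
3 XOR 9 = 10
10 XOR 10 = 0
0 XOR 12 = 12
12 XOR 14 = 2
2 XOR 10 = 8
Nim-value of the tree = 8

8


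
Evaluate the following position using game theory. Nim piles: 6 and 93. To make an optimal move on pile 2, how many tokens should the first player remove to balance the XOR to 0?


Piles: 6 and 93
Current XOR: 6 XOR 93 = 91 (non-zero, so this is an N-position).
To make the XOR zero, we need to find a move that balances the piles.
For pile 2 (size 93): target = 93 XOR 91 = 6
We reduce pile 2 from 93 to 6.
Tokens removed: 93 - 6 = 87
Verification: 6 XOR 6 = 0

87


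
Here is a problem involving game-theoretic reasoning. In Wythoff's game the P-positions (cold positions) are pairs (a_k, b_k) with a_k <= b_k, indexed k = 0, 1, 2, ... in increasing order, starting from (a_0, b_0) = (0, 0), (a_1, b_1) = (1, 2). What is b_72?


By Wythoff's theorem, a_k = floor(k * phi) and b_k = floor(k * phi^2) = a_k + k, where phi = (1 + sqrt(5))/2 is the golden ratio.
phi = (1 + sqrt(5))/2 = 1.618034
phi^2 = phi + 1 = 2.618034
k = 72
k * phi^2 = 72 * 2.618034 = 188.498447
b_72 = floor(k * phi^2) = 188 (check: a_72 + k = 116 + 72 = 188)

188


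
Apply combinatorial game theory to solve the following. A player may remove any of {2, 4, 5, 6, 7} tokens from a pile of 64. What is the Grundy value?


The subtraction set is S = {2, 4, 5, 6, 7}.
G(k) = mex{ G(k - s) : s in S, s <= k }. We compute iteratively: G(0) = 0.
G(1) = mex({}) = 0
G(2) = mex({0}) = 1
G(3) = mex({0}) = 1
G(4) = mex({0, 1}) = 2
G(5) = mex({0, 1}) = 2
G(6) = mex({0, 1, 2}) = 3
G(7) = mex({0, 1, 2}) = 3
G(8) = mex({0, 1, 2, 3}) = 4
G(9) = mex({1, 2, 3}) = 0
G(10) = mex({1, 2, 3, 4}) = 0
G(11) = mex({0, 2, 3}) = 1
G(12) = mex({0, 2, 3, 4}) = 1
G(13) = mex({0, 1, 3, 4}) = 2
G(14) = mex({0, 1, 3, 4}) = 2
G(15) = mex({0, 1, 2, 4}) = 3
Observe that G(9)..G(15) = 0, 0, 1, 1, 2, 2, 3 repeats G(0)..G(6) = 0, 0, 1, 1, 2, 2, 3.
For k >= max(S) = 7, G(k) is determined by the previous 7 values G(k-7)..G(k-1); a window of 7 consecutive values has recurred shifted by 9, so by induction G(k + 9) = G(k) for all k >= 0: the sequence is periodic from the start with period 9.
One period: G(0..8) = 0, 0, 1, 1, 2, 2, 3, 3, 4.
64 mod 9 = 1, so G(64) = G(1) = 0.

0


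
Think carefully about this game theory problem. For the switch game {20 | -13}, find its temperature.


The game is {20 | -13}, a switch {a | b} with numbers a > b.
Cooling {a | b} by t gives {a - t | b + t}, which stops being hot when a - t = b + t, i.e. at t = (a - b)/2. So the temperature of a switch is (a - b)/2.
Temperature = (Left option - Right option) / 2
= (20 - (-13)) / 2
= 33 / 2
= 33/2

33/2


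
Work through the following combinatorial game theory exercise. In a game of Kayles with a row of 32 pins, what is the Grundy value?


Kayles: a move removes 1 or 2 adjacent pins from a contiguous row.
Removing pins from a row of k leaves two independent rows (a, b) with a + b = k - 1 (one pin) or a + b = k - 2 (two pins); an end removal gives a = 0.
By Sprague-Grundy, G(k) = mex{ G(a) XOR G(b) } over all these splits. G(0) = 0.
G(1): splits (0,0):0^0=0 -> mex({0}) = 1
G(2): splits (0,1):0^1=1 (0,0):0^0=0 -> mex({0, 1}) = 2
G(3): splits (0,2):0^2=2 (1,1):1^1=0 (0,1):0^1=1 -> mex({0, 1, 2}) = 3
G(4): splits (0,3):0^3=3 (1,2):1^2=3 (0,2):0^2=2 (1,1):1^1=0 -> mex({0, 2, 3}) = 1
G(5): splits (0,4):0^1=1 (1,3):1^3=2 (2,2):2^2=0 (0,3):0^3=3 (1,2):1^2=3 -> mex({0, 1, 2, 3}) = 4
G(6) = mex({0, 1, 2, 4}) = 3
G(7) = mex({0, 1, 3, 4, 5}) = 2
G(8) = mex({0, 2, 3, 5, 6}) = 1
G(9) = mex({0, 1, 2, 3, 6, 7}) = 4
G(10) = mex({0, 1, 3, 4, 5, 7}) = 2
G(11) = mex({0, 1, 2, 3, 4, 5}) = 6
G(12) = mex({0, 1, 2, 3, 5, 6, 7}) = 4
G(13) = mex({0, 2, 3, 4, 6, 7}) = 1
G(14) = mex({0, 1, 4, 5, 6, 7}) = 2
G(15) = mex({0, 1, 2, 3, 4, 5, 6}) = 7
G(16) = mex({0, 2, 3, 5, 6, 7}) = 1
G(17) = mex({0, 1, 2, 3, 5, 6, 7}) = 4
G(18) = mex({0, 1, 2, 4, 5, 6}) = 3
G(19) = mex({0, 1, 3, 4, 5, 7}) = 2
G(20) = mex({0, 2, 3, 4, 5, 6, 7}) = 1
G(21) = mex({0, 1, 2, 3, 5, 6, 7}) = 4
G(22) = mex({0, 1, 2, 3, 4, 5, 7}) = 6
G(23) = mex({0, 1, 2, 3, 4, 5, 6}) = 7
G(24) = mex({0, 1, 2, 3, 5, 6, 7}) = 4
G(25) = mex({0, 2, 3, 4, 6, 7}) = 1
G(26) = mex({0, 1, 3, 4, 5, 6, 7}) = 2
G(27) = mex({0, 1, 2, 3, 4, 5, 6, 7}) = 8
G(28) = mex({0, 1, 2, 3, 4, 6, 7, 8}) = 5
G(29) = mex({0, 1, 2, 3, 5, 6, 7, 8, 9}) = 4
G(30) = mex({0, 1, 2, 3, 4, 5, 6, 9, 10}) = 7
G(31) = mex({0, 1, 3, 4, 5, 7, 10, 11}) = 2
G(32) = mex({0, 2, 3, 4, 5, 6, 7, 9, 11}) = 1
Therefore G(32) = 1.

1


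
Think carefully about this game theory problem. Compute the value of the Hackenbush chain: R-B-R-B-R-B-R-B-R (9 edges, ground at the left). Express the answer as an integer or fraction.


Edges (from ground): R-B-R-B-R-B-R-B-R
By Berlekamp's sign-expansion rule, a Blue-Red Hackenbush stalk has the value of the surreal number whose sign sequence is the edge sequence with B -> + and R -> -.
Sign sequence: -+-+-+-+-
Trace the sign expansion in the surreal number tree, starting from 0:
Edge 1: R (sign -) -> bounds (-inf, 0), value = -1
Edge 2: B (sign +) -> bounds (-1, 0), value = -1/2
Edge 3: R (sign -) -> bounds (-1, -1/2), value = -3/4
Edge 4: B (sign +) -> bounds (-3/4, -1/2), value = -5/8
Edge 5: R (sign -) -> bounds (-3/4, -5/8), value = -11/16
Edge 6: B (sign +) -> bounds (-11/16, -5/8), value = -21/32
Edge 7: R (sign -) -> bounds (-11/16, -21/32), value = -43/64
Edge 8: B (sign +) -> bounds (-43/64, -21/32), value = -85/128
Edge 9: R (sign -) -> bounds (-43/64, -85/128), value = -171/256
Game value = -171/256

-171/256


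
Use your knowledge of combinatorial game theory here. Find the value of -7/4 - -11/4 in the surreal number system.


x = -7/4, y = -11/4
Converting to common denominator: 4
x = -7/4, y = -11/4
x - y = -7/4 - -11/4 = 1

1


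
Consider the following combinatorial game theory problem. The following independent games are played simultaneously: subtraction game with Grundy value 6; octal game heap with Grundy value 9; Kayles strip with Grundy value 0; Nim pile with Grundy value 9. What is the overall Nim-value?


By the Sprague-Grundy theorem, the Grundy value of a sum of games is the XOR of individual Grundy values.
subtraction game: Grundy value = 6. Running XOR: 0 XOR 6 = 6
octal game heap: Grundy value = 9. Running XOR: 6 XOR 9 = 15
Kayles strip: Grundy value = 0. Running XOR: 15 XOR 0 = 15
Nim pile: Grundy value = 9. Running XOR: 15 XOR 9 = 6
The combined Grundy value is 6.

6


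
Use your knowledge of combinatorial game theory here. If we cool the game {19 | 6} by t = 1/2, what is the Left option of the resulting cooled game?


Original game: {19 | 6} (a switch {a | b} with a > b).
Cooling by t (for t below the temperature (a - b)/2 = 13/2) taxes each move by t: {a | b} cooled by t is {a - t | b + t}.
Cooling amount: t = 1/2
Cooled Left option: 19 - 1/2 = 37/2
Cooled Right option: 6 + 1/2 = 13/2
Cooled game: {37/2 | 13/2}
Left option = 37/2

37/2


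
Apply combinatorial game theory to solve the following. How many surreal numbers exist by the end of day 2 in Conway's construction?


Day 0: {|} = 0 is born. Count = 1.
Day n: the number of surreal numbers born by day n is 2^(n+1) - 1.
By day 0: 2^1 - 1 = 1
By day 1: 2^2 - 1 = 3
By day 2: 2^3 - 1 = 7
By day 2: 7 surreal numbers.

7


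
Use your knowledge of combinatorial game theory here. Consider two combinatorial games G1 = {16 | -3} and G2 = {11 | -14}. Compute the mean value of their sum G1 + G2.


G1 = {16 | -3}, G2 = {11 | -14}
Each is a switch {a | b} with numbers a > b; its mean value is (a + b)/2, and mean value is additive over game sums: m(G1 + G2) = m(G1) + m(G2).
Mean of G1 = (16 + (-3))/2 = 13/2 = 13/2
Mean of G2 = (11 + (-14))/2 = -3/2 = -3/2
Mean of G1 + G2 = 13/2 + -3/2 = 5

5


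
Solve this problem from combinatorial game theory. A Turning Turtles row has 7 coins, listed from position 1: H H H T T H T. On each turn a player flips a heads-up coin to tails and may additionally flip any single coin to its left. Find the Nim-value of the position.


Coins: H H H T T H T
Key fact: a single head at position k behaves exactly like a Nim heap of size k (turning it to T and optionally flipping a coin at j < k corresponds to moving the heap from k to j, or to 0), and heads combine as a disjunctive sum (two heads at the same place would cancel, matching j XOR j = 0). So the Nim-value is the XOR of the 1-indexed positions of the heads.
Face-up positions (1-indexed): [1, 2, 3, 6]
XOR 0 with 1: 0 XOR 1 = 1
XOR 1 with 2: 1 XOR 2 = 3
XOR 3 with 3: 3 XOR 3 = 0
XOR 0 with 6: 0 XOR 6 = 6
Nim-value = 6

6


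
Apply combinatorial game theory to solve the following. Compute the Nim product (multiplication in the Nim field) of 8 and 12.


Nim multiplication is bilinear over XOR: (u XOR v) * w = (u*w) XOR (v*w).
So we split each operand into its bit components and XOR the pairwise Nim products.
8 = 8 (as XOR of powers of 2).
12 = 4 + 8 (as XOR of powers of 2).
Using the standard Nim-product table on single bits:
  2*2 = 3,   2*4 = 8,   2*8 = 12,
  4*4 = 6,   4*8 = 11,  8*8 = 13,
and  1*x = x (identity), k*l = l*k (commutative).
Pairwise Nim products:
  8 * 4 = 11
  8 * 8 = 13
XOR them: 11 XOR 13 = 6.
Result: 8 * 12 = 6 (in Nim).

6


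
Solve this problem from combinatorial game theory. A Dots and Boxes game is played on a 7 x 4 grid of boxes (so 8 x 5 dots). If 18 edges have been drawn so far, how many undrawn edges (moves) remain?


Grid: 7 x 4 boxes, i.e. 8 rows and 5 columns of dots.
Horizontal edges: (rows + 1) * cols = 8 * 4 = 32
Vertical edges: rows * (cols + 1) = 7 * 5 = 35
Total edges: 32 + 35 = 67
Edges drawn: 18
Remaining: 67 - 18 = 49

49


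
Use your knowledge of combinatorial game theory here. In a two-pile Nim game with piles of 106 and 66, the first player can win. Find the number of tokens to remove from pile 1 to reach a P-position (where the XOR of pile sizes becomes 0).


Piles: 106 and 66
Current XOR: 106 XOR 66 = 40 (non-zero, so this is an N-position).
To make the XOR zero, we need to find a move that balances the piles.
For pile 1 (size 106): target = 106 XOR 40 = 66
We reduce pile 1 from 106 to 66.
Tokens removed: 106 - 66 = 40
Verification: 66 XOR 66 = 0

40


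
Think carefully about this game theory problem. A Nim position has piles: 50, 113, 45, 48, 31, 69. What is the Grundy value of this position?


We need the XOR (exclusive or) of all pile sizes.
After XOR-ing pile 1 (size 50): 0 XOR 50 = 50
After XOR-ing pile 2 (size 113): 50 XOR 113 = 67
After XOR-ing pile 3 (size 45): 67 XOR 45 = 110
After XOR-ing pile 4 (size 48): 110 XOR 48 = 94
After XOR-ing pile 5 (size 31): 94 XOR 31 = 65
After XOR-ing pile 6 (size 69): 65 XOR 69 = 4
The Nim-value of this position is 4.

4


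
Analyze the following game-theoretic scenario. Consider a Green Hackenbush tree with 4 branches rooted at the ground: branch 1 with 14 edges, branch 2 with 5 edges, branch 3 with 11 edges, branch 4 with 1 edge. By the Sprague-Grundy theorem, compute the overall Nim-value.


The tree has 4 branches from the ground vertex.
In Green Hackenbush, the Nim-value of a simple path of length k is k.
Branch 1: length 14, Nim-value = 14
Branch 2: length 5, Nim-value = 5
Branch 3: length 11, Nim-value = 11
Branch 4: length 1, Nim-value = 1
Total Nim-value = XOR of all branch values:
0 XOR 14 = 14
14 XOR 5 = 11
11 XOR 11 = 0
0 XOR 1 = 1
Nim-value of the tree = 1

1


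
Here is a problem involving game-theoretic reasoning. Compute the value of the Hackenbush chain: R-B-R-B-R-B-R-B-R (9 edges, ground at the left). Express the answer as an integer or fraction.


Edges (from ground): R-B-R-B-R-B-R-B-R
By Berlekamp's sign-expansion rule, a Blue-Red Hackenbush stalk has the value of the surreal number whose sign sequence is the edge sequence with B -> + and R -> -.
Sign sequence: -+-+-+-+-
Trace the sign expansion in the surreal number tree, starting from 0:
Edge 1: R (sign -) -> bounds (-inf, 0), value = -1
Edge 2: B (sign +) -> bounds (-1, 0), value = -1/2
Edge 3: R (sign -) -> bounds (-1, -1/2), value = -3/4
Edge 4: B (sign +) -> bounds (-3/4, -1/2), value = -5/8
Edge 5: R (sign -) -> bounds (-3/4, -5/8), value = -11/16
Edge 6: B (sign +) -> bounds (-11/16, -5/8), value = -21/32
Edge 7: R (sign -) -> bounds (-11/16, -21/32), value = -43/64
Edge 8: B (sign +) -> bounds (-43/64, -21/32), value = -85/128
Edge 9: R (sign -) -> bounds (-43/64, -85/128), value = -171/256
Game value = -171/256

-171/256


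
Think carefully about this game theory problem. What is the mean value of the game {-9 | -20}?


Game = {-9 | -20}, a switch {a | b} with numbers a > b.
Its thermograph has left wall a - t and right wall b + t, which meet at t = (a - b)/2, where both equal (a + b)/2. So the mast (mean value) is at (a + b)/2.
Mean = (-9 + (-20))/2 = -29/2 = -29/2

-29/2


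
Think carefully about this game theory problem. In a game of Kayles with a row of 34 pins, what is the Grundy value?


Kayles: a move removes 1 or 2 adjacent pins from a contiguous row.
Removing pins from a row of k leaves two independent rows (a, b) with a + b = k - 1 (one pin) or a + b = k - 2 (two pins); an end removal gives a = 0.
By Sprague-Grundy, G(k) = mex{ G(a) XOR G(b) } over all these splits. G(0) = 0.
G(1): splits (0,0):0^0=0 -> mex({0}) = 1
G(2): splits (0,1):0^1=1 (0,0):0^0=0 -> mex({0, 1}) = 2
G(3): splits (0,2):0^2=2 (1,1):1^1=0 (0,1):0^1=1 -> mex({0, 1, 2}) = 3
G(4): splits (0,3):0^3=3 (1,2):1^2=3 (0,2):0^2=2 (1,1):1^1=0 -> mex({0, 2, 3}) = 1
G(5): splits (0,4):0^1=1 (1,3):1^3=2 (2,2):2^2=0 (0,3):0^3=3 (1,2):1^2=3 -> mex({0, 1, 2, 3}) = 4
G(6) = mex({0, 1, 2, 4}) = 3
G(7) = mex({0, 1, 3, 4, 5}) = 2
G(8) = mex({0, 2, 3, 5, 6}) = 1
G(9) = mex({0, 1, 2, 3, 6, 7}) = 4
G(10) = mex({0, 1, 3, 4, 5, 7}) = 2
G(11) = mex({0, 1, 2, 3, 4, 5}) = 6
G(12) = mex({0, 1, 2, 3, 5, 6, 7}) = 4
G(13) = mex({0, 2, 3, 4, 6, 7}) = 1
G(14) = mex({0, 1, 4, 5, 6, 7}) = 2
G(15) = mex({0, 1, 2, 3, 4, 5, 6}) = 7
G(16) = mex({0, 2, 3, 5, 6, 7}) = 1
G(17) = mex({0, 1, 2, 3, 5, 6, 7}) = 4
G(18) = mex({0, 1, 2, 4, 5, 6}) = 3
G(19) = mex({0, 1, 3, 4, 5, 7}) = 2
G(20) = mex({0, 2, 3, 4, 5, 6, 7}) = 1
G(21) = mex({0, 1, 2, 3, 5, 6, 7}) = 4
G(22) = mex({0, 1, 2, 3, 4, 5, 7}) = 6
G(23) = mex({0, 1, 2, 3, 4, 5, 6}) = 7
G(24) = mex({0, 1, 2, 3, 5, 6, 7}) = 4
G(25) = mex({0, 2, 3, 4, 6, 7}) = 1
G(26) = mex({0, 1, 3, 4, 5, 6, 7}) = 2
G(27) = mex({0, 1, 2, 3, 4, 5, 6, 7}) = 8
G(28) = mex({0, 1, 2, 3, 4, 6, 7, 8}) = 5
G(29) = mex({0, 1, 2, 3, 5, 6, 7, 8, 9}) = 4
G(30) = mex({0, 1, 2, 3, 4, 5, 6, 9, 10}) = 7
G(31) = mex({0, 1, 3, 4, 5, 7, 10, 11}) = 2
G(32) = mex({0, 2, 3, 4, 5, 6, 7, 9, 11}) = 1
G(33) = mex({0, 1, 2, 3, 4, 5, 6, 7, 9, 12}) = 8
G(34) = mex({0, 1, 2, 3, 4, 5, 7, 8, 11, 12}) = 6
Therefore G(34) = 6.

6


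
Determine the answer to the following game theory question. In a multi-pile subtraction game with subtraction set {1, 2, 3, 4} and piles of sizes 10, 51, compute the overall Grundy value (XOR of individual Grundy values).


Subtraction set: {1, 2, 3, 4}
For this subtraction set, G(n) = n mod 5 (period = max + 1 = 5).
Pile 1 (size 10): G(10) = 10 mod 5 = 0
Pile 2 (size 51): G(51) = 51 mod 5 = 1
Total Grundy value = XOR of all: 0 XOR 1 = 1

1
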